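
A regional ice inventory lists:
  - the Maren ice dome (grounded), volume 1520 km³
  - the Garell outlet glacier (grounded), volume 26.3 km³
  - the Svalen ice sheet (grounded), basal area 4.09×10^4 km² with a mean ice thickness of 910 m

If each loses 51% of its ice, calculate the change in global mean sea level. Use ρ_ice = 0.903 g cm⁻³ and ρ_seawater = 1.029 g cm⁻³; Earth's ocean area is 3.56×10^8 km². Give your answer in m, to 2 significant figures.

Maren: 0.51 × 1520 km³ × (903/1029) = 680.3 km³ of water.
Garell: 0.51 × 26.3 km³ × (903/1029) = 11.77 km³ of water.
Svalen: ice volume = 4.09×10^4 km² × 910 m = 3.722×10^4 km³; 0.51 × 3.722×10^4 × (903/1029) = 1.666×10^4 km³ of water.
Total added water ≈ 1.735×10^13 m³ over 3.56×10^14 m² → Δh = 0.0487 m.

≈ 0.049 m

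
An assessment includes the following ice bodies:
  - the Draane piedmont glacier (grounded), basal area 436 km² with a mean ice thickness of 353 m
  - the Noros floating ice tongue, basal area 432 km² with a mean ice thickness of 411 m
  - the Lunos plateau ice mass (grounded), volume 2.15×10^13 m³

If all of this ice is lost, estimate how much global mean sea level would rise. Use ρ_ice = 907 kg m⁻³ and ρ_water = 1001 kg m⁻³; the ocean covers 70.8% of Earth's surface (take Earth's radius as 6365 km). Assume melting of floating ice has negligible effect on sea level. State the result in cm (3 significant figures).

≈ 5.44 cm

Draane: ice volume = 436 km² × 353 m = 153.9 km³; 153.9 × (907/1001) = 139.5 km³ of water.
The Noros floating ice tongue is floating and already displaces its own weight of water, so its melt adds essentially nothing to sea level.
Lunos: 2.15×10^13 m³ × (907/1001) = 1.948×10^13 m³ of water.
Total added water ≈ 1.962×10^13 m³ over 3.60×10^14 m² → Δh = 0.0544 m = 5.44 cm.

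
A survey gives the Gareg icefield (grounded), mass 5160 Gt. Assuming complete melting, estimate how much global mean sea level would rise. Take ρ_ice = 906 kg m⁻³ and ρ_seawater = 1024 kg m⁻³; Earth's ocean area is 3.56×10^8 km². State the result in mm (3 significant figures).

≈ 14.2 mm

Gareg: 5160 Gt = 5.160×10^15 kg; dividing by ρ_w = 1024 kg m⁻³ gives 5.039×10^12 m³ of water.
Spread over 3.56×10^14 m² of ocean, Δh = 5.039×10^12 / 3.56×10^14 = 0.0142 m = 14.2 mm.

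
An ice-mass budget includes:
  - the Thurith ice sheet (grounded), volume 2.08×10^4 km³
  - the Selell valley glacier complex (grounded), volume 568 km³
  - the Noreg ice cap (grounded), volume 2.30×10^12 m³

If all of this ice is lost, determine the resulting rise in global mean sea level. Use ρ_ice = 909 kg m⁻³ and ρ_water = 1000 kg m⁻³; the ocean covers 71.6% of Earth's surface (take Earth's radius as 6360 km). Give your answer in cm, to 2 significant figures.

≈ 5.9 cm

Thurith: 2.08×10^4 km³ × (909/1000) = 1.891×10^4 km³ of water.
Selell: 568 km³ × (909/1000) = 516.3 km³ of water.
Noreg: 2.30×10^12 m³ × (909/1000) = 2.091×10^12 m³ of water.
Total added water ≈ 2.151×10^13 m³ over 3.64×10^14 m² → Δh = 0.0591 m = 5.9 cm.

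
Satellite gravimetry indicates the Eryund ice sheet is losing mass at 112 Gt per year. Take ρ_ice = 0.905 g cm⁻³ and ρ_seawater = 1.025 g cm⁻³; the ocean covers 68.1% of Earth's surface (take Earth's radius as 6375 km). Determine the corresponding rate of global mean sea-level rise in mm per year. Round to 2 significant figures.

ρ_w = 1.025 g cm⁻³ = 1025 kg m⁻³. Annual water volume added = 112 Gt / ρ_w = 1.120×10^14 kg / 1025 kg m⁻³ = 1.093×10^11 m³.
Δh per year = 1.093×10^11 / 3.48×10^14 = 3.14×10^-4 m = 0.31 mm.

≈ 0.31 mm/yr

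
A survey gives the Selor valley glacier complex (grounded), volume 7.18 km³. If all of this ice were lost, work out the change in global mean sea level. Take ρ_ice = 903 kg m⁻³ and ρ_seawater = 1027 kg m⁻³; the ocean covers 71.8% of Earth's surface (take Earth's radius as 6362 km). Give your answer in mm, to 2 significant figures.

Selor: 7.18 km³ × (903/1027) = 6.313 km³ of water.
Spread over 3.65×10^14 m² of ocean, Δh = 6.313×10^9 / 3.65×10^14 = 1.73×10^-5 m = 0.017 mm.

≈ 0.017 mm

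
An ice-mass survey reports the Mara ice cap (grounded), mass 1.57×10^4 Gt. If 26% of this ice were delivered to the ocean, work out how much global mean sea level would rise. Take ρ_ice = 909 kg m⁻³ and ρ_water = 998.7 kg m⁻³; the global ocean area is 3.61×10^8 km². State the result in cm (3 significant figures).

≈ 1.13 cm

Mara: 0.26 × 1.57×10^4 Gt = 4.082×10^15 kg; dividing by ρ_w = 998.7 kg m⁻³ gives 4.087×10^12 m³ of water.
Spread over 3.61×10^14 m² of ocean, Δh = 4.087×10^12 / 3.61×10^14 = 0.0113 m = 1.13 cm.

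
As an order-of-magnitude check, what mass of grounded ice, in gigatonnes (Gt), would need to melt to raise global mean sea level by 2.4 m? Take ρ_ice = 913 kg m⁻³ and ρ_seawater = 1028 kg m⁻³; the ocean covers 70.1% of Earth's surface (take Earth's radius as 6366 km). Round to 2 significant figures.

≈ 8.8×10^5 Gt

Required water volume = Δh × A = 2.4 m × 3.57×10^14 m² = 8.568×10^14 m³.
ρ_w = 1028 kg m⁻³, so the mass of water = 8.568×10^14 m³ × 1028 kg m⁻³ = 8.808×10^17 kg = 8.8×10^5 Gt (and the same mass of ice, by conservation).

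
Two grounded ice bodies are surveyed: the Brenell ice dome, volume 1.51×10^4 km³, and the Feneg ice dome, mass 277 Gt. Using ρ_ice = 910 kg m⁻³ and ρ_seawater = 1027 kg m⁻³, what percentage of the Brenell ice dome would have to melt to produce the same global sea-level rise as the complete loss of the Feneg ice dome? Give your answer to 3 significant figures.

Equal sea-level rise means equal mass of meltwater, i.e. equal mass of ice lost.
Ice mass of Feneg: 2.770×10^14 kg; ice mass of Brenell: 1.374×10^16 kg.
Fraction required = 2.770×10^14 / 1.374×10^16 = 0.0202 → 2.02 %.

≈ 2.02 %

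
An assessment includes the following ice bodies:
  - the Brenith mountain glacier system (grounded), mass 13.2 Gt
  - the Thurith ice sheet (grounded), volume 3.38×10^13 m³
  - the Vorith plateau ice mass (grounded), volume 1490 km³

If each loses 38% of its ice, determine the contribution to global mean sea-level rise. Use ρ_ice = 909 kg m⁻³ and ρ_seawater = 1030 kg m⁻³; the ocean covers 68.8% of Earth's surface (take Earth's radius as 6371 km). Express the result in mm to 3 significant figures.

≈ 33.7 mm

Brenith: 0.38 × 13.2 Gt = 5.016×10^12 kg; dividing by ρ_w = 1030 kg m⁻³ gives 4.870×10^9 m³ of water.
Thurith: 0.38 × 3.38×10^13 m³ × (909/1030) = 1.134×10^13 m³ of water.
Vorith: 0.38 × 1490 km³ × (909/1030) = 499.7 km³ of water.
Total added water ≈ 1.184×10^13 m³ over 3.51×10^14 m² → Δh = 0.0337 m = 33.7 mm.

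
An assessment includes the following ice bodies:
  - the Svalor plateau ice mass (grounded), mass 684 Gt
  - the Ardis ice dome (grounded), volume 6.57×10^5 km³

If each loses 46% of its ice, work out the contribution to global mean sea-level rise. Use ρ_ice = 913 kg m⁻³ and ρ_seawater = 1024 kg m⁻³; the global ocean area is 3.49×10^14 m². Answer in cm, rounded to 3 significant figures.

≈ 77.3 cm

Svalor: 0.46 × 684 Gt = 3.146×10^14 kg; dividing by ρ_w = 1024 kg m⁻³ gives 3.073×10^11 m³ of water.
Ardis: 0.46 × 6.57×10^5 km³ × (913/1024) = 2.695×10^5 km³ of water.
Total added water ≈ 2.698×10^14 m³ over 3.49×10^14 m² → Δh = 0.773 m = 77.3 cm.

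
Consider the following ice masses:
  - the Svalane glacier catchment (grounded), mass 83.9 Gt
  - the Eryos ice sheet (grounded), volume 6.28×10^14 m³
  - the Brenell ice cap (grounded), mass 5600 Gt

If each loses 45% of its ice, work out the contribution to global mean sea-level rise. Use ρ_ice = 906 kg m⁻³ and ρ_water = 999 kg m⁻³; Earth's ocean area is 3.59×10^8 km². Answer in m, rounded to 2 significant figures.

≈ 0.72 m

Svalane: 0.45 × 83.9 Gt = 3.776×10^13 kg; dividing by ρ_w = 999 kg m⁻³ gives 3.779×10^10 m³ of water.
Eryos: 0.45 × 6.28×10^14 m³ × (906/999) = 2.563×10^14 m³ of water.
Brenell: 0.45 × 5600 Gt = 2.520×10^15 kg; dividing by ρ_w = 999 kg m⁻³ gives 2.523×10^12 m³ of water.
Total added water ≈ 2.589×10^14 m³ over 3.59×10^14 m² → Δh = 0.721 m.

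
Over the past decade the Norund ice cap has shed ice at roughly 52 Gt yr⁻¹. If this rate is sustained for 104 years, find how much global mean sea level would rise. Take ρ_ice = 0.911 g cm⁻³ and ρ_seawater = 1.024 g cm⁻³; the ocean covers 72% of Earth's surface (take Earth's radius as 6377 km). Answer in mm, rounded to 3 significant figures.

Total mass lost = 52 Gt/yr × 104 yr = 5408 Gt = 5.408×10^15 kg.
ρ_w = 1.024 g cm⁻³ = 1024 kg m⁻³, so water volume = 5.408×10^15 / 1024 = 5.281×10^12 m³.
Δh = 5.281×10^12 / 3.68×10^14 = 0.0144 m = 14.4 mm.

≈ 14.4 mm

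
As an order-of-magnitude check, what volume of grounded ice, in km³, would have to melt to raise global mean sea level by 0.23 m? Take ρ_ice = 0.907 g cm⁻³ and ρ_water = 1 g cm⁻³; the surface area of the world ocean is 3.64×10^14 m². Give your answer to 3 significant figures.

Required water volume = Δh × A = 0.23 m × 3.64×10^14 m² = 8.372×10^13 m³ = 8.372×10^4 km³.
Ice volume = water volume × ρ_w/ρ_ice = 8.372×10^4 × 1000/907 = 9.23×10^4 km³.

≈ 9.23×10^4 km³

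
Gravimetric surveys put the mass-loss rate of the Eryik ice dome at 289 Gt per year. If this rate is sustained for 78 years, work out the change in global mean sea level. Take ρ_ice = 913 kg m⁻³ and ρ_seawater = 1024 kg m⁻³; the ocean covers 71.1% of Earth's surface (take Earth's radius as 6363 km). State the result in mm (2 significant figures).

Total mass lost = 289 Gt/yr × 78 yr = 2.254×10^4 Gt = 2.254×10^16 kg.
ρ_w = 1024 kg m⁻³, so water volume = 2.254×10^16 / 1024 = 2.201×10^13 m³.
Δh = 2.201×10^13 / 3.62×10^14 = 0.0609 m = 61 mm.

≈ 61 mm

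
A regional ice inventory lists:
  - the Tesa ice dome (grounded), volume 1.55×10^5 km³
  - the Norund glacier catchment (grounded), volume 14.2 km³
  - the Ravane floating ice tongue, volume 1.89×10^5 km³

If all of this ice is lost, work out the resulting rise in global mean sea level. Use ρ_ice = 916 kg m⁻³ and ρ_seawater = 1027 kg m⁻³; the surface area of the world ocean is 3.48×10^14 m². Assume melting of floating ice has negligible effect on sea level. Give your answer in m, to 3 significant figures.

Tesa: 1.55×10^5 km³ × (916/1027) = 1.382×10^5 km³ of water.
Norund: 14.2 km³ × (916/1027) = 12.67 km³ of water.
The Ravane floating ice tongue is floating and already displaces its own weight of water, so its melt adds essentially nothing to sea level.
Total added water ≈ 1.383×10^14 m³ over 3.48×10^14 m² → Δh = 0.397 m.

≈ 0.397 m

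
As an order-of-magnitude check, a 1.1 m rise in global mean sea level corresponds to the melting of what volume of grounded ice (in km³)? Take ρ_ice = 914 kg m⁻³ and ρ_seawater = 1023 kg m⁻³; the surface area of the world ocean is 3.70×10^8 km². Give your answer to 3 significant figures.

Required water volume = Δh × A = 1.1 m × 3.70×10^14 m² = 4.070×10^14 m³ = 4.070×10^5 km³.
Ice volume = water volume × ρ_w/ρ_ice = 4.070×10^5 × 1023/914 = 4.56×10^5 km³.

≈ 4.56×10^5 km³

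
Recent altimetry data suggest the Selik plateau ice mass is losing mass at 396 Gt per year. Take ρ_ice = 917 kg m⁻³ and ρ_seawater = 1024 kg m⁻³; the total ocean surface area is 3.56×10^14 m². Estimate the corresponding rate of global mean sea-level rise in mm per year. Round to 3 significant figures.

≈ 1.09 mm/yr

ρ_w = 1024 kg m⁻³. Annual water volume added = 396 Gt / ρ_w = 3.960×10^14 kg / 1024 kg m⁻³ = 3.867×10^11 m³.
Δh per year = 3.867×10^11 / 3.56×10^14 = 1.09×10^-3 m = 1.09 mm.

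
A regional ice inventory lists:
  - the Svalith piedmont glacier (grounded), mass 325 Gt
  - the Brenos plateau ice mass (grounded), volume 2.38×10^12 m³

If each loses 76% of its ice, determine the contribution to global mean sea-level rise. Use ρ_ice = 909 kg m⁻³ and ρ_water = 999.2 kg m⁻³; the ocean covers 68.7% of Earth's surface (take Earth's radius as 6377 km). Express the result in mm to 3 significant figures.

Svalith: 0.76 × 325 Gt = 2.470×10^14 kg; dividing by ρ_w = 999.2 kg m⁻³ gives 2.472×10^11 m³ of water.
Brenos: 0.76 × 2.38×10^12 m³ × (909/999.2) = 1.646×10^12 m³ of water.
Total added water ≈ 1.893×10^12 m³ over 3.51×10^14 m² → Δh = 5.39×10^-3 m = 5.39 mm.

≈ 5.39 mm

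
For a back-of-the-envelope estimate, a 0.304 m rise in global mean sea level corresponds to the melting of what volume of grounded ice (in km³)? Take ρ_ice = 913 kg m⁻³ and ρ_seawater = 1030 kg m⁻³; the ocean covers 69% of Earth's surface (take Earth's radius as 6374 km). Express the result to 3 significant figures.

Required water volume = Δh × A = 0.304 m × 3.52×10^14 m² = 1.071×10^14 m³ = 1.071×10^5 km³.
Ice volume = water volume × ρ_w/ρ_ice = 1.071×10^5 × 1030/913 = 1.21×10^5 km³.

≈ 1.21×10^5 km³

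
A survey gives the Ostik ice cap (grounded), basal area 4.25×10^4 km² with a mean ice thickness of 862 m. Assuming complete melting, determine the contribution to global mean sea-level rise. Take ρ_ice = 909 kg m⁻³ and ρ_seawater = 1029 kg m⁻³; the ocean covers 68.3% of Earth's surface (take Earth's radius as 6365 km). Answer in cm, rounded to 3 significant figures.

≈ 9.31 cm

Ostik: ice volume = 4.25×10^4 km² × 862 m = 3.664×10^4 km³; 3.664×10^4 × (909/1029) = 3.236×10^4 km³ of water.
Spread over 3.48×10^14 m² of ocean, Δh = 3.236×10^13 / 3.48×10^14 = 0.0931 m = 9.31 cm.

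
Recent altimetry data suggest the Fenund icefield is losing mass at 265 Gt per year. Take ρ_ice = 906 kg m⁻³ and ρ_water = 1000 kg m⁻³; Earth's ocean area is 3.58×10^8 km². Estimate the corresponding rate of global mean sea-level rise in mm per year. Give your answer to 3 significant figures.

ρ_w = 1000 kg m⁻³. Annual water volume added = 265 Gt / ρ_w = 2.650×10^14 kg / 1000 kg m⁻³ = 2.650×10^11 m³.
Δh per year = 2.650×10^11 / 3.58×10^14 = 7.40×10^-4 m = 0.740 mm.

≈ 0.740 mm/yr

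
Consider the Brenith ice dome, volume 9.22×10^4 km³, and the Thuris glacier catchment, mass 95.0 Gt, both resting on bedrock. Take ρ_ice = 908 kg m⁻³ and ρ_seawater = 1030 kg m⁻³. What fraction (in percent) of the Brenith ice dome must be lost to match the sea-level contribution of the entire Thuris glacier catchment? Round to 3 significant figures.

Equal sea-level rise means equal mass of meltwater, i.e. equal mass of ice lost.
Ice mass of Thuris: 9.500×10^13 kg; ice mass of Brenith: 8.372×10^16 kg.
Fraction required = 9.500×10^13 / 8.372×10^16 = 1.13×10^-3 → 0.113 %.

≈ 0.113 %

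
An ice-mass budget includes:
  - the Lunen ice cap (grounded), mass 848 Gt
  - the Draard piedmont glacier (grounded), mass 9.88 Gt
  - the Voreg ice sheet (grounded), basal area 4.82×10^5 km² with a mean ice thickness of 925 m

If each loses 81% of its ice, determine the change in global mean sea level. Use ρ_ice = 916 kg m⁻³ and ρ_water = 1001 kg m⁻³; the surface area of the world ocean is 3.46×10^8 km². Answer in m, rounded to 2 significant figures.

Lunen: 0.81 × 848 Gt = 6.869×10^14 kg; dividing by ρ_w = 1001 kg m⁻³ gives 6.862×10^11 m³ of water.
Draard: 0.81 × 9.88 Gt = 8.003×10^12 kg; dividing by ρ_w = 1001 kg m⁻³ gives 7.995×10^9 m³ of water.
Voreg: ice volume = 4.82×10^5 km² × 925 m = 4.458×10^5 km³; 0.81 × 4.458×10^5 × (916/1001) = 3.305×10^5 km³ of water.
Total added water ≈ 3.312×10^14 m³ over 3.46×10^14 m² → Δh = 0.957 m.

≈ 0.96 m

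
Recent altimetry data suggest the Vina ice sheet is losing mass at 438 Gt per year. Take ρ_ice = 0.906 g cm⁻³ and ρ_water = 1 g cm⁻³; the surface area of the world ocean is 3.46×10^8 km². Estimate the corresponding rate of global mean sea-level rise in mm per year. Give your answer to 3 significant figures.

ρ_w = 1 g cm⁻³ = 1000 kg m⁻³. Annual water volume added = 438 Gt / ρ_w = 4.380×10^14 kg / 1000 kg m⁻³ = 4.380×10^11 m³.
Δh per year = 4.380×10^11 / 3.46×10^14 = 1.27×10^-3 m = 1.27 mm.

≈ 1.27 mm/yr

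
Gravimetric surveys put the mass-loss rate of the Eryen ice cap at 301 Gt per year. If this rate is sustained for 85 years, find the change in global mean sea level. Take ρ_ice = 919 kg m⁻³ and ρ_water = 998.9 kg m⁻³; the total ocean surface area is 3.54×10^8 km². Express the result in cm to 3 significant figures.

≈ 7.24 cm

Total mass lost = 301 Gt/yr × 85 yr = 2.558×10^4 Gt = 2.558×10^16 kg.
ρ_w = 998.9 kg m⁻³, so water volume = 2.558×10^16 / 998.9 = 2.561×10^13 m³.
Δh = 2.561×10^13 / 3.54×10^14 = 0.0724 m = 7.24 cm.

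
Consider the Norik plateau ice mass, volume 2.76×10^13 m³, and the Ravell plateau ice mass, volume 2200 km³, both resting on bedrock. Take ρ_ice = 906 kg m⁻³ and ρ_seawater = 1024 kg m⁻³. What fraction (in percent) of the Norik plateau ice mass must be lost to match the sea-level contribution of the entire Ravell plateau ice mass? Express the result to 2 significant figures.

Equal sea-level rise means equal mass of meltwater, i.e. equal mass of ice lost.
Ice mass of Ravell: 1.993×10^15 kg; ice mass of Norik: 2.501×10^16 kg.
Fraction required = 1.993×10^15 / 2.501×10^16 = 0.0797 → 8.0 %.

≈ 8.0 %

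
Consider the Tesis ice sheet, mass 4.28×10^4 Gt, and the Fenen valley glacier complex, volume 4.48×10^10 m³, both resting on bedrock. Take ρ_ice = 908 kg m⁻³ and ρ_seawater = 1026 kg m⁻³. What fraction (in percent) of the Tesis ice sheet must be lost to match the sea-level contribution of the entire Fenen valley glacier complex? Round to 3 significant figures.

Equal sea-level rise means equal mass of meltwater, i.e. equal mass of ice lost.
Ice mass of Fenen: 4.068×10^13 kg; ice mass of Tesis: 4.280×10^16 kg.
Fraction required = 4.068×10^13 / 4.280×10^16 = 9.50×10^-4 → 0.0950 %.

≈ 0.0950 %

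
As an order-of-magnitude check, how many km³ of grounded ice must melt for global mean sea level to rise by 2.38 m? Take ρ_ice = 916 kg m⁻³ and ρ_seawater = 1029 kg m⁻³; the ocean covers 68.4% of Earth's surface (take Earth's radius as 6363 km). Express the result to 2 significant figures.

≈ 9.3×10^5 km³

Required water volume = Δh × A = 2.38 m × 3.48×10^14 m² = 8.283×10^14 m³ = 8.283×10^5 km³.
Ice volume = water volume × ρ_w/ρ_ice = 8.283×10^5 × 1029/916 = 9.3×10^5 km³.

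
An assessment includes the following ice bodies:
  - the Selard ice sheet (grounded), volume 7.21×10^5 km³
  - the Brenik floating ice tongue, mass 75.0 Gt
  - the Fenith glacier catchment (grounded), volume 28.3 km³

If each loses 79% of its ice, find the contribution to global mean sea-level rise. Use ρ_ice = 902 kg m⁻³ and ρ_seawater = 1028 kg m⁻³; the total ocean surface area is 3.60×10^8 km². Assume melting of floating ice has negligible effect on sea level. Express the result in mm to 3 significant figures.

Selard: 0.79 × 7.21×10^5 km³ × (902/1028) = 4.998×10^5 km³ of water.
The Brenik floating ice tongue is floating and already displaces its own weight of water, so its melt adds essentially nothing to sea level.
Fenith: 0.79 × 28.3 km³ × (902/1028) = 19.62 km³ of water.
Total added water ≈ 4.998×10^14 m³ over 3.60×10^14 m² → Δh = 1.39 m = 1390 mm.

≈ 1390 mm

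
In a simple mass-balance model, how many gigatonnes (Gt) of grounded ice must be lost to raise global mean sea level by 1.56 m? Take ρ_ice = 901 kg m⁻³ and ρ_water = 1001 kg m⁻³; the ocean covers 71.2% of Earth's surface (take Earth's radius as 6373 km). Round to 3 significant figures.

≈ 5.67×10^5 Gt

Required water volume = Δh × A = 1.56 m × 3.63×10^14 m² = 5.669×10^14 m³.
ρ_w = 1001 kg m⁻³, so the mass of water = 5.669×10^14 m³ × 1001 kg m⁻³ = 5.675×10^17 kg = 5.67×10^5 Gt (and the same mass of ice, by conservation).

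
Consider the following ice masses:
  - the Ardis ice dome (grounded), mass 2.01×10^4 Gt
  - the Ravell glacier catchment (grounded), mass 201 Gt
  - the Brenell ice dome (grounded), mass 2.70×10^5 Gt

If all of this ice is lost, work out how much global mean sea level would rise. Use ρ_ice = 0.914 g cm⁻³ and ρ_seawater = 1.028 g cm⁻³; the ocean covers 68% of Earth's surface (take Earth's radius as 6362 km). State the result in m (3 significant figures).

Ardis: 2.01×10^4 Gt = 2.010×10^16 kg; dividing by ρ_w = 1.028 g cm⁻³ = 1028 kg m⁻³ gives 1.955×10^13 m³ of water.
Ravell: 201 Gt = 2.010×10^14 kg; dividing by ρ_w = 1028 kg m⁻³ gives 1.955×10^11 m³ of water.
Brenell: 2.70×10^5 Gt = 2.700×10^17 kg; dividing by ρ_w = 1028 kg m⁻³ gives 2.626×10^14 m³ of water.
Total added water ≈ 2.824×10^14 m³ over 3.46×10^14 m² → Δh = 0.816 m.

≈ 0.816 m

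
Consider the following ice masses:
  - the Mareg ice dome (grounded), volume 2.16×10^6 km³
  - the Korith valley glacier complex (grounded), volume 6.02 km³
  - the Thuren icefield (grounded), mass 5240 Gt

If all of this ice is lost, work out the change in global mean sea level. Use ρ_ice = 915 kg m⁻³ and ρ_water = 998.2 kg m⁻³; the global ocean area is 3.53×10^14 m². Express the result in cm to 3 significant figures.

Mareg: 2.16×10^6 km³ × (915/998.2) = 1.980×10^6 km³ of water.
Korith: 6.02 km³ × (915/998.2) = 5.518 km³ of water.
Thuren: 5240 Gt = 5.240×10^15 kg; dividing by ρ_w = 998.2 kg m⁻³ gives 5.249×10^12 m³ of water.
Total added water ≈ 1.985×10^15 m³ over 3.53×10^14 m² → Δh = 5.62 m = 562 cm.

≈ 562 cm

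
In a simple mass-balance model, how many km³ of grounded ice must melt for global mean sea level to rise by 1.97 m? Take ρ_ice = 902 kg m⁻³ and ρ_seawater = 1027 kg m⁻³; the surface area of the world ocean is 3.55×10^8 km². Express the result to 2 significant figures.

Required water volume = Δh × A = 1.97 m × 3.55×10^14 m² = 6.994×10^14 m³ = 6.994×10^5 km³.
Ice volume = water volume × ρ_w/ρ_ice = 6.994×10^5 × 1027/902 = 8.0×10^5 km³.

≈ 8.0×10^5 km³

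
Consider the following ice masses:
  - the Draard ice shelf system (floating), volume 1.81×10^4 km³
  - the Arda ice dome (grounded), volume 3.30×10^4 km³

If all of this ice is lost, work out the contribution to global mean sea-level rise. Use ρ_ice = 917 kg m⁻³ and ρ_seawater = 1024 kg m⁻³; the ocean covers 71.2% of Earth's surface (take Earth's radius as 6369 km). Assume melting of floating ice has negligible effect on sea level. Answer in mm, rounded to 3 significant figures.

≈ 81.4 mm

The Draard ice shelf system is floating and already displaces its own weight of water, so its melt adds essentially nothing to sea level.
Arda: 3.30×10^4 km³ × (917/1024) = 2.955×10^4 km³ of water.
Total added water ≈ 2.955×10^13 m³ over 3.63×10^14 m² → Δh = 0.0814 m = 81.4 mm.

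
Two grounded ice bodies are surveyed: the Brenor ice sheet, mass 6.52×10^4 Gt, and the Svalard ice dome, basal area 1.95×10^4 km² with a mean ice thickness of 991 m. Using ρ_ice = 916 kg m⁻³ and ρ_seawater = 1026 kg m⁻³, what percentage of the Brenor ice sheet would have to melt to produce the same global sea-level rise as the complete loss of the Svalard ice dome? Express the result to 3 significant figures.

Equal sea-level rise means equal mass of meltwater, i.e. equal mass of ice lost.
Ice mass of Svalard: 1.770×10^16 kg; ice mass of Brenor: 6.520×10^16 kg.
Fraction required = 1.770×10^16 / 6.520×10^16 = 0.271 → 27.1 %.

≈ 27.1 %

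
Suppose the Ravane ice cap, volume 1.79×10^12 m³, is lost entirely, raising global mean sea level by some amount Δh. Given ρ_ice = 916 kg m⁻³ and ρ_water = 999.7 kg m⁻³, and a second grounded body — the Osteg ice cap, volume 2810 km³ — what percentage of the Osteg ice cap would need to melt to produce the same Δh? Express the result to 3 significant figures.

≈ 63.7 %

Equal sea-level rise means equal mass of meltwater, i.e. equal mass of ice lost.
Ice mass of Ravane: 1.640×10^15 kg; ice mass of Osteg: 2.574×10^15 kg.
Fraction required = 1.640×10^15 / 2.574×10^15 = 0.637 → 63.7 %.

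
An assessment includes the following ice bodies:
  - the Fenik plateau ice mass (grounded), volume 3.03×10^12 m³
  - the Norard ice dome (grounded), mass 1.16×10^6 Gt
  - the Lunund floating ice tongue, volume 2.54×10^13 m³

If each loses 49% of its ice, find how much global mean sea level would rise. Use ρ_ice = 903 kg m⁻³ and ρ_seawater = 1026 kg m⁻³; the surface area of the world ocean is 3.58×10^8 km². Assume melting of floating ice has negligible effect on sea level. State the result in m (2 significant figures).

Fenik: 0.49 × 3.03×10^12 m³ × (903/1026) = 1.307×10^12 m³ of water.
Norard: 0.49 × 1.16×10^6 Gt = 5.684×10^17 kg; dividing by ρ_w = 1026 kg m⁻³ gives 5.540×10^14 m³ of water.
The Lunund floating ice tongue is floating and already displaces its own weight of water, so its melt adds essentially nothing to sea level.
Total added water ≈ 5.553×10^14 m³ over 3.58×10^14 m² → Δh = 1.55 m.

≈ 1.6 m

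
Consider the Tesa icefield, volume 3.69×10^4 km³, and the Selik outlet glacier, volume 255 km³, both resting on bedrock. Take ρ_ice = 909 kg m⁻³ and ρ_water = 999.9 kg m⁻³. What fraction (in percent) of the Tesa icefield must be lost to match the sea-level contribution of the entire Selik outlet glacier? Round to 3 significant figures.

≈ 0.691 %

Equal sea-level rise means equal mass of meltwater, i.e. equal mass of ice lost.
Ice mass of Selik: 2.318×10^14 kg; ice mass of Tesa: 3.354×10^16 kg.
Fraction required = 2.318×10^14 / 3.354×10^16 = 6.91×10^-3 → 0.691 %.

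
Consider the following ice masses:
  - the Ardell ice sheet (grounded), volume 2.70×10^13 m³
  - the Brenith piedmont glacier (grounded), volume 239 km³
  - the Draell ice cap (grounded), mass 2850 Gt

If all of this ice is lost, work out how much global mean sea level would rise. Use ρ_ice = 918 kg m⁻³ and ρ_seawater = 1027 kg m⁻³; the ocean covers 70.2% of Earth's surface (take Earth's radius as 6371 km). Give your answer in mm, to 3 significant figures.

Ardell: 2.70×10^13 m³ × (918/1027) = 2.413×10^13 m³ of water.
Brenith: 239 km³ × (918/1027) = 213.6 km³ of water.
Draell: 2850 Gt = 2.850×10^15 kg; dividing by ρ_w = 1027 kg m⁻³ gives 2.775×10^12 m³ of water.
Total added water ≈ 2.712×10^13 m³ over 3.58×10^14 m² → Δh = 0.0757 m = 75.7 mm.

≈ 75.7 mm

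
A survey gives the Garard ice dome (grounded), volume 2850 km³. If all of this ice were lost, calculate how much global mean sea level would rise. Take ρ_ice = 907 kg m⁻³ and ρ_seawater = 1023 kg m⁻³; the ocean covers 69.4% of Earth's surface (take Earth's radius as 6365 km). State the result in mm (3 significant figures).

≈ 7.15 mm

Garard: 2850 km³ × (907/1023) = 2527 km³ of water.
Spread over 3.53×10^14 m² of ocean, Δh = 2.527×10^12 / 3.53×10^14 = 7.15×10^-3 m = 7.15 mm.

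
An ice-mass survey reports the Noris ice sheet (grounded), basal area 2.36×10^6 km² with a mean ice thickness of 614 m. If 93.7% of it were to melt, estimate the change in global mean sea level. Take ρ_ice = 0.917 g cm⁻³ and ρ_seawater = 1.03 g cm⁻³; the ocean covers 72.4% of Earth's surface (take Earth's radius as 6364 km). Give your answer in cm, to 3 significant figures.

≈ 328 cm

Noris: ice volume = 2.36×10^6 km² × 614 m = 1.449×10^6 km³; 0.937 × 1.449×10^6 × (917/1030) = 1.209×10^6 km³ of water.
Spread over 3.68×10^14 m² of ocean, Δh = 1.209×10^15 / 3.68×10^14 = 3.28 m = 328 cm.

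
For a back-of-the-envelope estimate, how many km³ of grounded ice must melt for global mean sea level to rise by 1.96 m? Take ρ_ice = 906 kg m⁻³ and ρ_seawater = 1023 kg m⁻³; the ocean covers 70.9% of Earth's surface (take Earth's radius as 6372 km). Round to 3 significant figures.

Required water volume = Δh × A = 1.96 m × 3.62×10^14 m² = 7.090×10^14 m³ = 7.090×10^5 km³.
Ice volume = water volume × ρ_w/ρ_ice = 7.090×10^5 × 1023/906 = 8.01×10^5 km³.

≈ 8.01×10^5 km³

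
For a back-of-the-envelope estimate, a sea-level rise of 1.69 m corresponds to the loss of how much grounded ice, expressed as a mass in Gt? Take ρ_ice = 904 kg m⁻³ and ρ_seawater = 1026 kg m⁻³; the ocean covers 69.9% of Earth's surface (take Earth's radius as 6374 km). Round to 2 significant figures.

≈ 6.2×10^5 Gt

Required water volume = Δh × A = 1.69 m × 3.57×10^14 m² = 6.031×10^14 m³.
ρ_w = 1026 kg m⁻³, so the mass of water = 6.031×10^14 m³ × 1026 kg m⁻³ = 6.188×10^17 kg = 6.2×10^5 Gt (and the same mass of ice, by conservation).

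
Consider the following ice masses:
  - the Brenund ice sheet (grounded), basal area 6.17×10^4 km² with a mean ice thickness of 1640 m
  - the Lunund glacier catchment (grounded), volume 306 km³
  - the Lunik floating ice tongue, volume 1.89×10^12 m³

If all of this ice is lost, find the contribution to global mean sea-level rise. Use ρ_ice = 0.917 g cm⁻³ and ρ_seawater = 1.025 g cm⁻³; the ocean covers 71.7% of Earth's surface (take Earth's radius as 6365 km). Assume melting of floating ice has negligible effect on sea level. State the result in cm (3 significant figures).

≈ 24.9 cm

Brenund: ice volume = 6.17×10^4 km² × 1640 m = 1.012×10^5 km³; 1.012×10^5 × (917/1025) = 9.053×10^4 km³ of water.
Lunund: 306 km³ × (917/1025) = 273.8 km³ of water.
The Lunik floating ice tongue is floating and already displaces its own weight of water, so its melt adds essentially nothing to sea level.
Total added water ≈ 9.080×10^13 m³ over 3.65×10^14 m² → Δh = 0.249 m = 24.9 cm.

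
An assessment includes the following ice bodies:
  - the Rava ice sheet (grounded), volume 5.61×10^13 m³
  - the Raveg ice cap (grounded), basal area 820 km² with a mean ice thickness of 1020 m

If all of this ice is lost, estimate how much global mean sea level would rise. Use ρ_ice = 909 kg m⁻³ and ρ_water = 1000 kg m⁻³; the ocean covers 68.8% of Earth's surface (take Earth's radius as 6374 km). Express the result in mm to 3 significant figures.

≈ 147 mm

Rava: 5.61×10^13 m³ × (909/1000) = 5.099×10^13 m³ of water.
Raveg: ice volume = 820 km² × 1020 m = 836.4 km³; 836.4 × (909/1000) = 760.3 km³ of water.
Total added water ≈ 5.176×10^13 m³ over 3.51×10^14 m² → Δh = 0.147 m = 147 mm.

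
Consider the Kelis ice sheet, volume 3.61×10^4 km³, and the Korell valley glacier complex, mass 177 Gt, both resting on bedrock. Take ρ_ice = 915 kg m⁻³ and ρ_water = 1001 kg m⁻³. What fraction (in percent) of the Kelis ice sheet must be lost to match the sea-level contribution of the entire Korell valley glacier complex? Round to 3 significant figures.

≈ 0.536 %

Equal sea-level rise means equal mass of meltwater, i.e. equal mass of ice lost.
Ice mass of Korell: 1.770×10^14 kg; ice mass of Kelis: 3.303×10^16 kg.
Fraction required = 1.770×10^14 / 3.303×10^16 = 5.36×10^-3 → 0.536 %.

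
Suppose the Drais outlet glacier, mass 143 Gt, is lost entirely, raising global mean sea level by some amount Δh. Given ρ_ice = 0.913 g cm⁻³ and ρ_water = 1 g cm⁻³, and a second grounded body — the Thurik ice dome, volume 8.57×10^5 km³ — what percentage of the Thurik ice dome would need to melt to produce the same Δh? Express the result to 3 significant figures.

Equal sea-level rise means equal mass of meltwater, i.e. equal mass of ice lost.
Ice mass of Drais: 1.430×10^14 kg; ice mass of Thurik: 7.824×10^17 kg.
Fraction required = 1.430×10^14 / 7.824×10^17 = 1.83×10^-4 → 0.0183 %.

≈ 0.0183 %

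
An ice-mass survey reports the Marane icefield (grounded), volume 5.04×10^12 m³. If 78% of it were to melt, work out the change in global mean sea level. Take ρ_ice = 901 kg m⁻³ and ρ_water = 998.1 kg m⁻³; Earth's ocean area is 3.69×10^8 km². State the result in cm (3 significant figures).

≈ 0.962 cm

Marane: 0.78 × 5.04×10^12 m³ × (901/998.1) = 3.549×10^12 m³ of water.
Spread over 3.69×10^14 m² of ocean, Δh = 3.549×10^12 / 3.69×10^14 = 9.62×10^-3 m = 0.962 cm.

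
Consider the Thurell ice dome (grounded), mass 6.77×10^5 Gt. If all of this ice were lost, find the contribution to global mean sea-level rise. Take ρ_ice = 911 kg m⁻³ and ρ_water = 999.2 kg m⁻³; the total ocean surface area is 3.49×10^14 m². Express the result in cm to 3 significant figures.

≈ 194 cm

Thurell: 6.77×10^5 Gt = 6.770×10^17 kg; dividing by ρ_w = 999.2 kg m⁻³ gives 6.775×10^14 m³ of water.
Spread over 3.49×10^14 m² of ocean, Δh = 6.775×10^14 / 3.49×10^14 = 1.94 m = 194 cm.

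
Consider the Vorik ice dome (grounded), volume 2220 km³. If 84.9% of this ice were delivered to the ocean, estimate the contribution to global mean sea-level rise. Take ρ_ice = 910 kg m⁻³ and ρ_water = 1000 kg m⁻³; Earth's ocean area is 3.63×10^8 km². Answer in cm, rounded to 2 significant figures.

≈ 0.47 cm

Vorik: 0.849 × 2220 km³ × (910/1000) = 1715 km³ of water.
Spread over 3.63×10^14 m² of ocean, Δh = 1.715×10^12 / 3.63×10^14 = 4.72×10^-3 m = 0.47 cm.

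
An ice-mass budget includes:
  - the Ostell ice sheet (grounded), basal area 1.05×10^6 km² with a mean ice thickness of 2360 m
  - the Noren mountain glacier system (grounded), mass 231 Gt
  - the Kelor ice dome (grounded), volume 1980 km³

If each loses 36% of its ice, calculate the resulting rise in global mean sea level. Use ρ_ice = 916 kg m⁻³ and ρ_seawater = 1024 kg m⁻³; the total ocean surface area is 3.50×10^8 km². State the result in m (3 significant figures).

Ostell: ice volume = 1.05×10^6 km² × 2360 m = 2.478×10^6 km³; 0.36 × 2.478×10^6 × (916/1024) = 7.980×10^5 km³ of water.
Noren: 0.36 × 231 Gt = 8.316×10^13 kg; dividing by ρ_w = 1024 kg m⁻³ gives 8.121×10^10 m³ of water.
Kelor: 0.36 × 1980 km³ × (916/1024) = 637.6 km³ of water.
Total added water ≈ 7.987×10^14 m³ over 3.50×10^14 m² → Δh = 2.28 m.

≈ 2.28 m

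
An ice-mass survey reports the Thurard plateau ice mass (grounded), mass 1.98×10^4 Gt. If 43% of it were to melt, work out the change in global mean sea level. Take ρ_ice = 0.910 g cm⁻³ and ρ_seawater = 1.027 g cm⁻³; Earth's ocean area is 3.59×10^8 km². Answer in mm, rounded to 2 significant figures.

Thurard: 0.43 × 1.98×10^4 Gt = 8.514×10^15 kg; dividing by ρ_w = 1.027 g cm⁻³ = 1027 kg m⁻³ gives 8.290×10^12 m³ of water.
Spread over 3.59×10^14 m² of ocean, Δh = 8.290×10^12 / 3.59×10^14 = 0.0231 m = 23 mm.

≈ 23 mm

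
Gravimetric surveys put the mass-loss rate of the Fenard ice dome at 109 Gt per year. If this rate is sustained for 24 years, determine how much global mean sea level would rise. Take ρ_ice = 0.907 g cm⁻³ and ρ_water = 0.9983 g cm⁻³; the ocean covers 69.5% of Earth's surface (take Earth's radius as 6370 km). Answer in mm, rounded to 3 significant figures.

≈ 7.39 mm

Total mass lost = 109 Gt/yr × 24 yr = 2616 Gt = 2.616×10^15 kg.
ρ_w = 0.9983 g cm⁻³ = 998.3 kg m⁻³, so water volume = 2.616×10^15 / 998.3 = 2.620×10^12 m³.
Δh = 2.620×10^12 / 3.54×10^14 = 7.39×10^-3 m = 7.39 mm.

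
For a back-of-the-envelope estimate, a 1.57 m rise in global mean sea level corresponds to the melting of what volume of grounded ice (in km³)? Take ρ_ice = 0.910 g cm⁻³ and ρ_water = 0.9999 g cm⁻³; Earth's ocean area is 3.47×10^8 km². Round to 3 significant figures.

Required water volume = Δh × A = 1.57 m × 3.47×10^14 m² = 5.448×10^14 m³ = 5.448×10^5 km³.
Ice volume = water volume × ρ_w/ρ_ice = 5.448×10^5 × 999.9/910 = 5.99×10^5 km³.

≈ 5.99×10^5 km³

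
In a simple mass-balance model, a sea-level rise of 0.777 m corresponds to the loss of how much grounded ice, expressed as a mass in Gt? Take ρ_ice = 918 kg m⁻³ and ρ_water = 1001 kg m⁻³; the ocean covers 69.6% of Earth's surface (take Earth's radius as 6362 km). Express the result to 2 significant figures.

Required water volume = Δh × A = 0.777 m × 3.54×10^14 m² = 2.751×10^14 m³.
ρ_w = 1001 kg m⁻³, so the mass of water = 2.751×10^14 m³ × 1001 kg m⁻³ = 2.753×10^17 kg = 2.8×10^5 Gt (and the same mass of ice, by conservation).

≈ 2.8×10^5 Gt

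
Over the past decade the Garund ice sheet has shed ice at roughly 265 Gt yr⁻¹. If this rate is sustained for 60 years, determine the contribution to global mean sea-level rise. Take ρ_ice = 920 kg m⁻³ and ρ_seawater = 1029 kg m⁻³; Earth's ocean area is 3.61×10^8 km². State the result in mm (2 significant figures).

≈ 43 mm

Total mass lost = 265 Gt/yr × 60 yr = 1.590×10^4 Gt = 1.590×10^16 kg.
ρ_w = 1029 kg m⁻³, so water volume = 1.590×10^16 / 1029 = 1.545×10^13 m³.
Δh = 1.545×10^13 / 3.61×10^14 = 0.0428 m = 43 mm.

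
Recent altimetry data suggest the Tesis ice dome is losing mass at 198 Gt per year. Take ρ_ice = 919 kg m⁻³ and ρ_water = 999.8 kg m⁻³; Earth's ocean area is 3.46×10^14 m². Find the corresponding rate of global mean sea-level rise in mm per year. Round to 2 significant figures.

≈ 0.57 mm/yr

ρ_w = 999.8 kg m⁻³. Annual water volume added = 198 Gt / ρ_w = 1.980×10^14 kg / 999.8 kg m⁻³ = 1.980×10^11 m³.
Δh per year = 1.980×10^11 / 3.46×10^14 = 5.72×10^-4 m = 0.57 mm.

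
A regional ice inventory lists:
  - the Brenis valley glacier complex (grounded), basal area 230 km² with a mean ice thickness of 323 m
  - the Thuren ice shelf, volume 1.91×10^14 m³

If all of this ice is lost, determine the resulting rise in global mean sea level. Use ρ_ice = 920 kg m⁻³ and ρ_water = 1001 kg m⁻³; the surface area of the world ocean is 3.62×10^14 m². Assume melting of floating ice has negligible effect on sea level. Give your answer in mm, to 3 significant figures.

Brenis: ice volume = 230 km² × 323 m = 74.29 km³; 74.29 × (920/1001) = 68.28 km³ of water.
The Thuren ice shelf is floating and already displaces its own weight of water, so its melt adds essentially nothing to sea level.
Total added water ≈ 6.828×10^10 m³ over 3.62×10^14 m² → Δh = 1.89×10^-4 m = 0.189 mm.

≈ 0.189 mm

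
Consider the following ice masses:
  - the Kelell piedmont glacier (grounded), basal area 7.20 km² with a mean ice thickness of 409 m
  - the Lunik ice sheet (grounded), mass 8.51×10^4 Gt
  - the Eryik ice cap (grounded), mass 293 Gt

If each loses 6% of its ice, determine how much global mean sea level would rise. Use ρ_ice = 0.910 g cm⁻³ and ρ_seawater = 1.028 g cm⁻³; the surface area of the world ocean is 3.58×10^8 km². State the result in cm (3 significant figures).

Kelell: ice volume = 7.20 km² × 409 m = 2.945 km³; 0.06 × 2.945 × (910/1028) = 0.1564 km³ of water.
Lunik: 0.06 × 8.51×10^4 Gt = 5.106×10^15 kg; dividing by ρ_w = 1.028 g cm⁻³ = 1028 kg m⁻³ gives 4.967×10^12 m³ of water.
Eryik: 0.06 × 293 Gt = 1.758×10^13 kg; dividing by ρ_w = 1028 kg m⁻³ gives 1.710×10^10 m³ of water.
Total added water ≈ 4.984×10^12 m³ over 3.58×10^14 m² → Δh = 0.0139 m = 1.39 cm.

≈ 1.39 cm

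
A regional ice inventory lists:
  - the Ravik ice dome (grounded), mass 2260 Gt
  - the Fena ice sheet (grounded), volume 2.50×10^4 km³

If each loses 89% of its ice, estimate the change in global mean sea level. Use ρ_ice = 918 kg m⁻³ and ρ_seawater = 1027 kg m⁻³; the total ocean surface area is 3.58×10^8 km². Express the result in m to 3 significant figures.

≈ 0.0610 m

Ravik: 0.89 × 2260 Gt = 2.011×10^15 kg; dividing by ρ_w = 1027 kg m⁻³ gives 1.959×10^12 m³ of water.
Fena: 0.89 × 2.50×10^4 km³ × (918/1027) = 1.989×10^4 km³ of water.
Total added water ≈ 2.185×10^13 m³ over 3.58×10^14 m² → Δh = 0.0610 m.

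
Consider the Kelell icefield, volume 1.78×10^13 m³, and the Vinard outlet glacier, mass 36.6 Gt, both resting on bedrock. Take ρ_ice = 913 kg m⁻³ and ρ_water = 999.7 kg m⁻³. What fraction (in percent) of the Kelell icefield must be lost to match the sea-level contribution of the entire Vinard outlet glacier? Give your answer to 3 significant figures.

≈ 0.225 %

Equal sea-level rise means equal mass of meltwater, i.e. equal mass of ice lost.
Ice mass of Vinard: 3.660×10^13 kg; ice mass of Kelell: 1.625×10^16 kg.
Fraction required = 3.660×10^13 / 1.625×10^16 = 2.25×10^-3 → 0.225 %.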